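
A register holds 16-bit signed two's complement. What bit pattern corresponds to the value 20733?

20733 is non-negative, so write it directly in 16 bits: 0101000011111101.

0101000011111101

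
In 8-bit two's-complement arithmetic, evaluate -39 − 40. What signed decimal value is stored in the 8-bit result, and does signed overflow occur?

-39 → 11011001
40 → 00101000
Subtract via negate-and-add: invert 00101000 + 1 = 11011000 (i.e. -40).
  11011001
+ 11011000
= 10110001  (discard carry-out 1)
Result 10110001: MSB = 1 → 177 − 256 = -79.
Both addends (after negating the subtrahend) are negative and so is the stored result: no signed overflow.

-79; no overflow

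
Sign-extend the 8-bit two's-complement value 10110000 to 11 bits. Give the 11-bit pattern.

MSB of 10110000 is 1; replicate it into the new high bits.
111|10110000 → 11110110000 (still -80).

11110110000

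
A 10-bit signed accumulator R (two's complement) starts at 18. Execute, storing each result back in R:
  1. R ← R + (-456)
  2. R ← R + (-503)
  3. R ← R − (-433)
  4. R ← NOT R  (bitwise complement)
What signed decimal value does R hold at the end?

507

Start: R = 18 = 0000010010.
R = 18 + (-456) = -438 = 1001001010
R = -438 + (-503) = -941; wraps to 83 = 0001010011
R = 83 − (-433) = 516; wraps to -508 = 1000000100
R = NOT 1000000100 = 0111111011 = 507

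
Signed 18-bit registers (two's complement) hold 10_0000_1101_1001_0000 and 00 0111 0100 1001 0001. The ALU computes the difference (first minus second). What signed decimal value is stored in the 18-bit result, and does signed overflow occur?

104703; overflow

10_0000_1101_1001_0000 → 100000110110010000 = -127600 (signed)
00 0111 0100 1001 0001 → 000111010010010001 = 29841 (signed)
Subtract via negate-and-add: invert 000111010010010001 + 1 = 111000101101101111 (i.e. -29841).
  100000110110010000
+ 111000101101101111
= 011001100011111111  (discard carry-out 1)
Result 011001100011111111: MSB = 0 → value 104703.
Both addends (after negating the subtrahend) are negative but the stored result is non-negative: signed overflow. The true value -127600 − 29841 = -157441 lies outside [-131072, 131071].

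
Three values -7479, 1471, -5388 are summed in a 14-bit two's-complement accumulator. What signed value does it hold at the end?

4988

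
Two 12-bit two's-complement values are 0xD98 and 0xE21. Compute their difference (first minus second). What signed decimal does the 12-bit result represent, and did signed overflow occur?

-137; no overflow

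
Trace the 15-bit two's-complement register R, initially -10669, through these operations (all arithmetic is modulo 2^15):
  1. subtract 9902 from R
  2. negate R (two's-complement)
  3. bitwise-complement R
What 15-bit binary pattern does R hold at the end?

Start: R = -10669 = 101011001010011.
R = -10669 − 9902 = -20571; wraps to 12197 = 010111110100101
R = −(12197) = -12197 = 101000001011011
R = NOT 101000001011011 = 010111110100100 = 12196

010111110100100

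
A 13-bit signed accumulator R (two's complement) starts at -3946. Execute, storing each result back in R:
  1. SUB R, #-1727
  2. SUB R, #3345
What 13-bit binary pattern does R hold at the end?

0101001000100

Start: R = -3946 = 1000010010110.
R = -3946 − (-1727) = -2219 = 1011101010101
R = -2219 − 3345 = -5564; wraps to 2628 = 0101001000100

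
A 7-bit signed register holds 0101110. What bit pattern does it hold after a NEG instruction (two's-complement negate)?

Invert: 1010001. Add 1: 1010010.
Check: 0101110 = 46, 1010010 = -46.

1010010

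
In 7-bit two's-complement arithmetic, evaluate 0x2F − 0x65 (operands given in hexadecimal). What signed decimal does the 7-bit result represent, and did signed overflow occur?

0x2F = 0101111 = 47 (signed)
0x65 = 1100101 = -27 (signed)
Subtract via negate-and-add: invert 1100101 + 1 = 0011011 (i.e. 27).
  0101111
+ 0011011
= 1001010
Result 1001010: MSB = 1 → 74 − 128 = -54.
Both addends (after negating the subtrahend) are non-negative but the stored result is negative: signed overflow. The true value 47 − (-27) = 74 lies outside [-64, 63].

-54; overflow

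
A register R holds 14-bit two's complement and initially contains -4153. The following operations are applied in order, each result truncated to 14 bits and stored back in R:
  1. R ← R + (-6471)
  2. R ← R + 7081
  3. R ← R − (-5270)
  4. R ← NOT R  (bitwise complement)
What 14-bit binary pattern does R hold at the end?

Start: R = -4153 = 10111111000111.
R = -4153 + (-6471) = -10624; wraps to 5760 = 01011010000000
R = 5760 + 7081 = 12841; wraps to -3543 = 11001000101001
R = -3543 − (-5270) = 1727 = 00011010111111
R = NOT 00011010111111 = 11100101000000 = -1728

11100101000000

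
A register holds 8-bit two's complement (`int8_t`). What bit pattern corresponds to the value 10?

00001010

10 is non-negative, so write it directly in 8 bits: 00001010.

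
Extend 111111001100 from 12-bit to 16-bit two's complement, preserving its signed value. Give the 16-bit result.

1111111111001100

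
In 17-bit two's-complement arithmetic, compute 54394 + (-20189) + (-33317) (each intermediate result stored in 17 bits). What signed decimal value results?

888

54394 + (-20189) = 34205 (01000010110011101)
34205 + (-33317) = 888 (00000001101111000)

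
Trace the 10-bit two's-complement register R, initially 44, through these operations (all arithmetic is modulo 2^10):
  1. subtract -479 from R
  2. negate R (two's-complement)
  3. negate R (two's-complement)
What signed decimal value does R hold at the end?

-501

Start: R = 44 = 0000101100.
R = 44 − (-479) = 523; wraps to -501 = 1000001011
R = −(-501) = 501 = 0111110101
R = −(501) = -501 = 1000001011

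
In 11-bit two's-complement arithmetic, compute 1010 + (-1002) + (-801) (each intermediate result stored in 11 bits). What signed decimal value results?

1010 + (-1002) = 8 (00000001000)
8 + (-801) = -793 (10011100111)

-793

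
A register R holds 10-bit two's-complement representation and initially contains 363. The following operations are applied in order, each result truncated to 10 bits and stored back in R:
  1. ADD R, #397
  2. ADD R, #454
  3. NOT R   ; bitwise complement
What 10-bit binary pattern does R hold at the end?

1101000001

Start: R = 363 = 0101101011.
R = 363 + 397 = 760; wraps to -264 = 1011111000
R = -264 + 454 = 190 = 0010111110
R = NOT 0010111110 = 1101000001 = -191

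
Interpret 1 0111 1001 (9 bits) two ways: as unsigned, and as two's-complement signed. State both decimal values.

unsigned = 377, signed = -135

Unsigned: 101111001 = 377.
Signed: MSB=1 → 377 − 512 = -135.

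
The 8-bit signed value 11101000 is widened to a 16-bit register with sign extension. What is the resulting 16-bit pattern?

MSB of 11101000 is 1; replicate it into the new high bits.
11111111|11101000 → 1111111111101000 (still -24).

1111111111101000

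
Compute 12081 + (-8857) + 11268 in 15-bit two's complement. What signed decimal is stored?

14492

12081 + (-8857) = 3224 (000110010011000)
3224 + 11268 = 14492 (011100010011100)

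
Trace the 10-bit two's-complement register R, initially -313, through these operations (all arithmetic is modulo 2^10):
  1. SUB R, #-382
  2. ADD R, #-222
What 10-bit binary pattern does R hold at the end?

1101100111

Start: R = -313 = 1011000111.
R = -313 − (-382) = 69 = 0001000101
R = 69 + (-222) = -153 = 1101100111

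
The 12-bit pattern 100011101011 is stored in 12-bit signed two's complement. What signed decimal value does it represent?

-1813

MSB is 1, so the value is negative.
Unsigned reading: 2283. Subtract 2^12 = 4096: 2283 − 4096 = -1813.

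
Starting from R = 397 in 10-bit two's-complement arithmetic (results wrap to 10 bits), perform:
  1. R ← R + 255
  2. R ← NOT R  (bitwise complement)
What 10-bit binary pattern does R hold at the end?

0101110011

Start: R = 397 = 0110001101.
R = 397 + 255 = 652; wraps to -372 = 1010001100
R = NOT 1010001100 = 0101110011 = 371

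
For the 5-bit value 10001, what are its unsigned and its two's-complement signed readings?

Unsigned: 10001 = 17.
Signed: MSB=1 → 17 − 32 = -15.

unsigned = 17, signed = -15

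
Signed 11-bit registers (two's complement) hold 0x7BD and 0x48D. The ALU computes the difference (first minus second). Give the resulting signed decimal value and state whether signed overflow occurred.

816; no overflow

0x7BD = 11110111101 = -67 (signed)
0x48D = 10010001101 = -883 (signed)
Subtract via negate-and-add: invert 10010001101 + 1 = 01101110011 (i.e. 883).
  11110111101
+ 01101110011
= 01100110000  (discard carry-out 1)
Result 01100110000: MSB = 0 → value 816.
Addends (after negating the subtrahend) have opposite signs, so signed overflow cannot occur.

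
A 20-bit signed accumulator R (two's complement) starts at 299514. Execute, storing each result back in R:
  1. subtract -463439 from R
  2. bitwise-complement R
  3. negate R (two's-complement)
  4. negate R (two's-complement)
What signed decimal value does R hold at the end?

285622

Start: R = 299514 = 01001001000111111010.
R = 299514 − (-463439) = 762953; wraps to -285623 = 10111010010001001001
R = NOT 10111010010001001001 = 01000101101110110110 = 285622
R = −(285622) = -285622 = 10111010010001001010
R = −(-285622) = 285622 = 01000101101110110110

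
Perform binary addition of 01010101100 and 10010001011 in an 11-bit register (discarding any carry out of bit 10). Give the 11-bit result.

  01010101100
+ 10010001011
= 11100110111

11100110111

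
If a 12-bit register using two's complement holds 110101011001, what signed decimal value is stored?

MSB is 1, so the value is negative.
Unsigned reading: 3417. Subtract 2^12 = 4096: 3417 − 4096 = -679.

-679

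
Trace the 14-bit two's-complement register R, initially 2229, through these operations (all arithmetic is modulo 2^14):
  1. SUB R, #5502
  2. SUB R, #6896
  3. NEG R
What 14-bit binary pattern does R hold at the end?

10011110111001

Start: R = 2229 = 00100010110101.
R = 2229 − 5502 = -3273 = 11001100110111
R = -3273 − 6896 = -10169; wraps to 6215 = 01100001000111
R = −(6215) = -6215 = 10011110111001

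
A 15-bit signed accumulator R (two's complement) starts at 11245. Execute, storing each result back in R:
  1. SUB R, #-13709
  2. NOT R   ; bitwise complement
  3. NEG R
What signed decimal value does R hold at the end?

-7813

Start: R = 11245 = 010101111101101.
R = 11245 − (-13709) = 24954; wraps to -7814 = 110000101111010
R = NOT 110000101111010 = 001111010000101 = 7813
R = −(7813) = -7813 = 110000101111011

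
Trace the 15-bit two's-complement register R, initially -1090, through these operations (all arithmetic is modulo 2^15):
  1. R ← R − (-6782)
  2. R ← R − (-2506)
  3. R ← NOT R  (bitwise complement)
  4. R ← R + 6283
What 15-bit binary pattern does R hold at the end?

Start: R = -1090 = 111101110111110.
R = -1090 − (-6782) = 5692 = 001011000111100
R = 5692 − (-2506) = 8198 = 010000000000110
R = NOT 010000000000110 = 101111111111001 = -8199
R = -8199 + 6283 = -1916 = 111100010000100

111100010000100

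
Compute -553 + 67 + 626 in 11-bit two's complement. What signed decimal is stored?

140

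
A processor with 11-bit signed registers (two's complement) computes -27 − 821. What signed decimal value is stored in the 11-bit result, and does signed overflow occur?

-27 → 11111100101
821 → 01100110101
Subtract via negate-and-add: invert 01100110101 + 1 = 10011001011 (i.e. -821).
  11111100101
+ 10011001011
= 10010110000  (discard carry-out 1)
Result 10010110000: MSB = 1 → 1200 − 2048 = -848.
Both addends (after negating the subtrahend) are negative and so is the stored result: no signed overflow.

-848; no overflow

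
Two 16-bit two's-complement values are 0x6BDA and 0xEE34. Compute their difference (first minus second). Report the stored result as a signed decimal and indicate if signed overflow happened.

0x6BDA = 0110101111011010 = 27610 (signed)
0xEE34 = 1110111000110100 = -4556 (signed)
Subtract via negate-and-add: invert 1110111000110100 + 1 = 0001000111001100 (i.e. 4556).
  0110101111011010
+ 0001000111001100
= 0111110110100110
Result 0111110110100110: MSB = 0 → value 32166.
Both addends (after negating the subtrahend) are non-negative and so is the stored result: no signed overflow.

32166; no overflow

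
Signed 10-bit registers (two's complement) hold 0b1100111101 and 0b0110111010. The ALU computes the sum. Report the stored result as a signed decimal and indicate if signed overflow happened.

247; no overflow

0b1100111101 → 1100111101 = -195 (signed)
0b0110111010 → 0110111010 = 442 (signed)
  1100111101
+ 0110111010
= 0011110111  (discard carry-out 1)
Result 0011110111: MSB = 0 → value 247.
Addends have opposite signs, so signed overflow cannot occur.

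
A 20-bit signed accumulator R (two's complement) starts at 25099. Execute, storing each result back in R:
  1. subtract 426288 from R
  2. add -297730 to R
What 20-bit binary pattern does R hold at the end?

Start: R = 25099 = 00000110001000001011.
R = 25099 − 426288 = -401189 = 10011110000011011011
R = -401189 + (-297730) = -698919; wraps to 349657 = 01010101010111011001

01010101010111011001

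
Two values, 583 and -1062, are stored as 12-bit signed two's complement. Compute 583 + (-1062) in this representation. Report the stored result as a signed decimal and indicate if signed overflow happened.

583 → 001001000111
-1062 → 101111011010
  001001000111
+ 101111011010
= 111000100001
Result 111000100001: MSB = 1 → 3617 − 4096 = -479.
Addends have opposite signs, so signed overflow cannot occur.

-479; no overflow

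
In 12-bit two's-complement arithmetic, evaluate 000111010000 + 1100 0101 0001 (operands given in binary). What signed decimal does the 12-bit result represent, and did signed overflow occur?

000111010000 = 464 (signed)
1100 0101 0001 → 110001010001 = -943 (signed)
  000111010000
+ 110001010001
= 111000100001
Result 111000100001: MSB = 1 → 3617 − 4096 = -479.
Addends have opposite signs, so signed overflow cannot occur.

-479; no overflow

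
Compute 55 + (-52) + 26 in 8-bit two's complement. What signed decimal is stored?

55 + (-52) = 3 (00000011)
3 + 26 = 29 (00011101)

29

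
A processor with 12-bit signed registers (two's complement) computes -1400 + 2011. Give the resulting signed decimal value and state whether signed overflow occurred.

-1400 → 101010001000
2011 → 011111011011
  101010001000
+ 011111011011
= 001001100011  (discard carry-out 1)
Result 001001100011: MSB = 0 → value 611.
Addends have opposite signs, so signed overflow cannot occur.

611; no overflow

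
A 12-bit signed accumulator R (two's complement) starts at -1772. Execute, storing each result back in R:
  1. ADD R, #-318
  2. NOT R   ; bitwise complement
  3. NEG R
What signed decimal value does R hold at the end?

2007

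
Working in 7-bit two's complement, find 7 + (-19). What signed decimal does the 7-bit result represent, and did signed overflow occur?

-12; no overflow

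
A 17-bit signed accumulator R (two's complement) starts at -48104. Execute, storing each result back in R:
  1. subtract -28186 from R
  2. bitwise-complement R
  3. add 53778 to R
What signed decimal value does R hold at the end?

Start: R = -48104 = 10100010000011000.
R = -48104 − (-28186) = -19918 = 11011001000110010
R = NOT 11011001000110010 = 00100110111001101 = 19917
R = 19917 + 53778 = 73695; wraps to -57377 = 10001111111011111

-57377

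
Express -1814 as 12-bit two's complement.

100011101010

|-1814| = 1814 = 011100010110 in 12 bits.
Invert the bits: 100011101001. Add 1: 100011101010.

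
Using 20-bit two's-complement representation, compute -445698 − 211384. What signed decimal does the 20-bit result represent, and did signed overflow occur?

391494; overflow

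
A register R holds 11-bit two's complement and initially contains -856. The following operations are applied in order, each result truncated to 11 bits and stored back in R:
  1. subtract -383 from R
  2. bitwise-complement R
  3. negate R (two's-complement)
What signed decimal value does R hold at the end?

-472

Start: R = -856 = 10010101000.
R = -856 − (-383) = -473 = 11000100111
R = NOT 11000100111 = 00111011000 = 472
R = −(472) = -472 = 11000101000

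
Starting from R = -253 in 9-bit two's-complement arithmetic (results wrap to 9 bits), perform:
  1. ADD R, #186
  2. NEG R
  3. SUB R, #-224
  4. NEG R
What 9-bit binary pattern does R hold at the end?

011011101

Start: R = -253 = 100000011.
R = -253 + 186 = -67 = 110111101
R = −(-67) = 67 = 001000011
R = 67 − (-224) = 291; wraps to -221 = 100100011
R = −(-221) = 221 = 011011101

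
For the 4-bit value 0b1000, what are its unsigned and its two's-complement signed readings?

Unsigned: 1000 = 8.
Signed: MSB=1 → 8 − 16 = -8.

unsigned = 8, signed = -8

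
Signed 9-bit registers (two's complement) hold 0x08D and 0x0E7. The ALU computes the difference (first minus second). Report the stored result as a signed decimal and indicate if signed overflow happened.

0x08D = 010001101 = 141 (signed)
0x0E7 = 011100111 = 231 (signed)
Subtract via negate-and-add: invert 011100111 + 1 = 100011001 (i.e. -231).
  010001101
+ 100011001
= 110100110
Result 110100110: MSB = 1 → 422 − 512 = -90.
Addends (after negating the subtrahend) have opposite signs, so signed overflow cannot occur.

-90; no overflow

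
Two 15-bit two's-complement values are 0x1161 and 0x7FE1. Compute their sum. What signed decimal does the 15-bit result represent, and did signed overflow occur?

0x1161 = 001000101100001 = 4449 (signed)
0x7FE1 = 111111111100001 = -31 (signed)
  001000101100001
+ 111111111100001
= 001000101000010  (discard carry-out 1)
Result 001000101000010: MSB = 0 → value 4418.
Addends have opposite signs, so signed overflow cannot occur.

4418; no overflow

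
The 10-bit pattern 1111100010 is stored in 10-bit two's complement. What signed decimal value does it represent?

MSB is 1, so the value is negative.
Invert: 0000011101. Add 1: 0000011110 = 30. So the value is −30.

-30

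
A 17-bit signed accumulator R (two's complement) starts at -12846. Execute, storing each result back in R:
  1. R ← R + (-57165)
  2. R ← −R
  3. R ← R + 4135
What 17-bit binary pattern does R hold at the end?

Start: R = -12846 = 11100110111010010.
R = -12846 + (-57165) = -70011; wraps to 61061 = 01110111010000101
R = −(61061) = -61061 = 10001000101111011
R = -61061 + 4135 = -56926 = 10010000110100010

10010000110100010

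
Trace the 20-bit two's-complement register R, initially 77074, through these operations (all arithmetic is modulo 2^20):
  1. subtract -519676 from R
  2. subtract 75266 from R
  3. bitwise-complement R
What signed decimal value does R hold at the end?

Start: R = 77074 = 00010010110100010010.
R = 77074 − (-519676) = 596750; wraps to -451826 = 10010001101100001110
R = -451826 − 75266 = -527092; wraps to 521484 = 01111111010100001100
R = NOT 01111111010100001100 = 10000000101011110011 = -521485

-521485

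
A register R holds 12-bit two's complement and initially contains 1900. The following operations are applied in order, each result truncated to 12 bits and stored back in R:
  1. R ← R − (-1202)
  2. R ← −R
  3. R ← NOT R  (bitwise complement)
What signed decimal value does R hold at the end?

Start: R = 1900 = 011101101100.
R = 1900 − (-1202) = 3102; wraps to -994 = 110000011110
R = −(-994) = 994 = 001111100010
R = NOT 001111100010 = 110000011101 = -995

-995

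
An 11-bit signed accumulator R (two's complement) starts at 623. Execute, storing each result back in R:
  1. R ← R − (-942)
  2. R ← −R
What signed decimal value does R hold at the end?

Start: R = 623 = 01001101111.
R = 623 − (-942) = 1565; wraps to -483 = 11000011101
R = −(-483) = 483 = 00111100011

483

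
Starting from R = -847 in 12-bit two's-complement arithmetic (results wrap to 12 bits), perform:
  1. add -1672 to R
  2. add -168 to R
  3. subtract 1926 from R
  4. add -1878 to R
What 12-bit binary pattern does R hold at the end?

011010100101

Start: R = -847 = 110010110001.
R = -847 + (-1672) = -2519; wraps to 1577 = 011000101001
R = 1577 + (-168) = 1409 = 010110000001
R = 1409 − 1926 = -517 = 110111111011
R = -517 + (-1878) = -2395; wraps to 1701 = 011010100101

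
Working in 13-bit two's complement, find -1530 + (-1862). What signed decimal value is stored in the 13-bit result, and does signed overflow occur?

-3392; no overflow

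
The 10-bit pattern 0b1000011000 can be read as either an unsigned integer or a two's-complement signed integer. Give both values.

unsigned = 536, signed = -488

Unsigned: 1000011000 = 536.
Signed: MSB=1 → 536 − 1024 = -488.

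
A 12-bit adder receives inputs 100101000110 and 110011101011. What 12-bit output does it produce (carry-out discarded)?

  100101000110
+ 110011101011
= 011000110001  (discard carry-out 1)

011000110001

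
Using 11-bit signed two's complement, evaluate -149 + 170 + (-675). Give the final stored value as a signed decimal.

-654

-149 + 170 = 21 (00000010101)
21 + (-675) = -654 (10101110010)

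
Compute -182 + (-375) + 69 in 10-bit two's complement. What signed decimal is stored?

-182 + (-375) = -557 → wraps to 467 (0111010011)
467 + 69 = 536 → wraps to -488 (1000011000)

-488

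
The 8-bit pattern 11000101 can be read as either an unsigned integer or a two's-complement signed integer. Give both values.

unsigned = 197, signed = -59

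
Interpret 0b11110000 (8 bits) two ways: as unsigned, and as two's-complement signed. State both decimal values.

unsigned = 240, signed = -16

Unsigned: 11110000 = 240.
Signed: MSB=1 → 240 − 256 = -16.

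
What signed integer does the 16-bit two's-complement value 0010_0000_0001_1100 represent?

MSB is 0, so the value is non-negative: 0010000000011100 = 8220.

8220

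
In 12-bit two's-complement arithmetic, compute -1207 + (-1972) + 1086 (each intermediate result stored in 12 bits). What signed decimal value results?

2003

-1207 + (-1972) = -3179 → wraps to 917 (001110010101)
917 + 1086 = 2003 (011111010011)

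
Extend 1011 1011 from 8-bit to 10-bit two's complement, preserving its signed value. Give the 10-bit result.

MSB of 10111011 is 1; replicate it into the new high bits.
11|10111011 → 1110111011 (still -69).

1110111011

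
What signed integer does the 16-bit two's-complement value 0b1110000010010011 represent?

MSB is 1, so the value is negative.
Unsigned reading: 57491. Subtract 2^16 = 65536: 57491 − 65536 = -8045.

-8045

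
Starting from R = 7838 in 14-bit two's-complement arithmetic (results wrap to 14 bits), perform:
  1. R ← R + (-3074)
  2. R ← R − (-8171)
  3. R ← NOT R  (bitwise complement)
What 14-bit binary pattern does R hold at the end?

00110101111000

Start: R = 7838 = 01111010011110.
R = 7838 + (-3074) = 4764 = 01001010011100
R = 4764 − (-8171) = 12935; wraps to -3449 = 11001010000111
R = NOT 11001010000111 = 00110101111000 = 3448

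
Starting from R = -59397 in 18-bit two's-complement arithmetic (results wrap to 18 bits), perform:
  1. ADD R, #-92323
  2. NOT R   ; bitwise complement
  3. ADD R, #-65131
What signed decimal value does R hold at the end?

Start: R = -59397 = 110001011111111011.
R = -59397 + (-92323) = -151720; wraps to 110424 = 011010111101011000
R = NOT 011010111101011000 = 100101000010100111 = -110425
R = -110425 + (-65131) = -175556; wraps to 86588 = 010101001000111100

86588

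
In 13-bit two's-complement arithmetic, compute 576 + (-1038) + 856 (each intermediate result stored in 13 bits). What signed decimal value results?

394

576 + (-1038) = -462 (1111000110010)
-462 + 856 = 394 (0000110001010)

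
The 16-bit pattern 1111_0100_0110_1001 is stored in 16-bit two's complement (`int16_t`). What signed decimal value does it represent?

MSB is 1, so the value is negative.
Unsigned reading: 62569. Subtract 2^16 = 65536: 62569 − 65536 = -2967.

-2967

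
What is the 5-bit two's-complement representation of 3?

00011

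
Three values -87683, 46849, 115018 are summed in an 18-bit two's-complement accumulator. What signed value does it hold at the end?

74184

-87683 + 46849 = -40834 (110110000001111110)
-40834 + 115018 = 74184 (010010000111001000)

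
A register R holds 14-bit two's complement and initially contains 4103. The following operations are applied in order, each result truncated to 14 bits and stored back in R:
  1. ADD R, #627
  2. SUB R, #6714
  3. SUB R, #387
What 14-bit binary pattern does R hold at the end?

11011010111101

Start: R = 4103 = 01000000000111.
R = 4103 + 627 = 4730 = 01001001111010
R = 4730 − 6714 = -1984 = 11100001000000
R = -1984 − 387 = -2371 = 11011010111101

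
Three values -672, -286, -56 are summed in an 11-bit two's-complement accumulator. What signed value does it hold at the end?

-672 + (-286) = -958 (10001000010)
-958 + (-56) = -1014 (10000001010)

-1014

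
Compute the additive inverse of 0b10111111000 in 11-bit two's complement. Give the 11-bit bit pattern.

01000001000

Invert: 01000000111. Add 1: 01000001000.
Check: 10111111000 = -520, 01000001000 = 520.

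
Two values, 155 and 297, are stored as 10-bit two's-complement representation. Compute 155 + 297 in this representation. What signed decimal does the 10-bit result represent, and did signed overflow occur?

452; no overflow

155 → 0010011011
297 → 0100101001
  0010011011
+ 0100101001
= 0111000100
Result 0111000100: MSB = 0 → value 452.
Both addends are non-negative and so is the stored result: no signed overflow.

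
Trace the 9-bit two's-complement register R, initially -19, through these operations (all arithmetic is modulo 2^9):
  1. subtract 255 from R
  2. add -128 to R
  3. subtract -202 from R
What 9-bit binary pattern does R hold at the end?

100111000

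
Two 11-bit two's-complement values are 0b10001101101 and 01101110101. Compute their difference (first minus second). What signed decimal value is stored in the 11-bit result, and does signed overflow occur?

248; overflow

0b10001101101 → 10001101101 = -915 (signed)
01101110101 = 885 (signed)
Subtract via negate-and-add: invert 01101110101 + 1 = 10010001011 (i.e. -885).
  10001101101
+ 10010001011
= 00011111000  (discard carry-out 1)
Result 00011111000: MSB = 0 → value 248.
Both addends (after negating the subtrahend) are negative but the stored result is non-negative: signed overflow. The true value -915 − 885 = -1800 lies outside [-1024, 1023].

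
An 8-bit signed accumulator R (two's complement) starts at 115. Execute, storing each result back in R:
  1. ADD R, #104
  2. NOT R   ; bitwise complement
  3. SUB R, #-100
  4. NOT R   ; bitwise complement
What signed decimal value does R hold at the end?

119

Start: R = 115 = 01110011.
R = 115 + 104 = 219; wraps to -37 = 11011011
R = NOT 11011011 = 00100100 = 36
R = 36 − (-100) = 136; wraps to -120 = 10001000
R = NOT 10001000 = 01110111 = 119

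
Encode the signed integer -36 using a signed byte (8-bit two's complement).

|-36| = 36 = 00100100 in 8 bits.
Invert the bits: 11011011. Add 1: 11011100.
Check: 11011100 reads as 220 − 256 = -36.

11011100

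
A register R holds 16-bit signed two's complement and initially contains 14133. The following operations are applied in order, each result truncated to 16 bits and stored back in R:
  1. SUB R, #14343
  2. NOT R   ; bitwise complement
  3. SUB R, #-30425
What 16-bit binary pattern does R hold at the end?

0111011110101010

Start: R = 14133 = 0011011100110101.
R = 14133 − 14343 = -210 = 1111111100101110
R = NOT 1111111100101110 = 0000000011010001 = 209
R = 209 − (-30425) = 30634 = 0111011110101010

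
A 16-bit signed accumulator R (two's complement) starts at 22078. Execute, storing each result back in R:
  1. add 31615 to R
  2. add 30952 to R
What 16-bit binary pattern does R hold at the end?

Start: R = 22078 = 0101011000111110.
R = 22078 + 31615 = 53693; wraps to -11843 = 1101000110111101
R = -11843 + 30952 = 19109 = 0100101010100101

0100101010100101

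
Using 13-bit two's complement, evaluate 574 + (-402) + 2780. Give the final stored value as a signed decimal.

574 + (-402) = 172 (0000010101100)
172 + 2780 = 2952 (0101110001000)

2952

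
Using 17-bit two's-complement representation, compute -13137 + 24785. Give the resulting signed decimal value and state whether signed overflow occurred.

-13137 → 11100110010101111
24785 → 00110000011010001
  11100110010101111
+ 00110000011010001
= 00010110110000000  (discard carry-out 1)
Result 00010110110000000: MSB = 0 → value 11648.
Addends have opposite signs, so signed overflow cannot occur.

11648; no overflow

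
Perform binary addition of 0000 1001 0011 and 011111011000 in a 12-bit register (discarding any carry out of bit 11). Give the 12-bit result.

100001101011

  000010010011
+ 011111011000
= 100001101011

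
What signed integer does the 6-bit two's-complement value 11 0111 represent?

-9

MSB is 1, so the value is negative.
Unsigned reading: 55. Subtract 2^6 = 64: 55 − 64 = -9.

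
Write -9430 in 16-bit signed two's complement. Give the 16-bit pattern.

1101101100101010

|-9430| = 9430 = 0010010011010110 in 16 bits.
Invert the bits: 1101101100101001. Add 1: 1101101100101010.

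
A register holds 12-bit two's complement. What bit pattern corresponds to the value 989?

001111011101

989 is non-negative, so write it directly in 12 bits: 001111011101.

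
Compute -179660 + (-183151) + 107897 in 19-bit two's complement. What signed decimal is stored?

-254914

-179660 + (-183151) = -362811 → wraps to 161477 (0100111011011000101)
161477 + 107897 = 269374 → wraps to -254914 (1000001110000111110)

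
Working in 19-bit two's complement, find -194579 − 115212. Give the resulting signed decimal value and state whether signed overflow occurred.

214497; overflow

-194579 → 1010000011111101101
115212 → 0011100001000001100
Subtract via negate-and-add: invert 0011100001000001100 + 1 = 1100011110111110100 (i.e. -115212).
  1010000011111101101
+ 1100011110111110100
= 0110100010111100001  (discard carry-out 1)
Result 0110100010111100001: MSB = 0 → value 214497.
Both addends (after negating the subtrahend) are negative but the stored result is non-negative: signed overflow. The true value -194579 − 115212 = -309791 lies outside [-262144, 262143].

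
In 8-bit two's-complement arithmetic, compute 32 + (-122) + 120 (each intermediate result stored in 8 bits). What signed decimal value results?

30

32 + (-122) = -90 (10100110)
-90 + 120 = 30 (00011110)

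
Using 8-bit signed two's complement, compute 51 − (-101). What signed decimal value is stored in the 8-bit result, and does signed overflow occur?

-104; overflow

51 → 00110011
-101 → 10011011
Subtract via negate-and-add: invert 10011011 + 1 = 01100101 (i.e. 101).
  00110011
+ 01100101
= 10011000
Result 10011000: MSB = 1 → 152 − 256 = -104.
Both addends (after negating the subtrahend) are non-negative but the stored result is negative: signed overflow. The true value 51 − (-101) = 152 lies outside [-128, 127].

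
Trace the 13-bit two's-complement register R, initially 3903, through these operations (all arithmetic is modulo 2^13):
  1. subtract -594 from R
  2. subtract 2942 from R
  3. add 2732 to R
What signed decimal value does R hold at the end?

Start: R = 3903 = 0111100111111.
R = 3903 − (-594) = 4497; wraps to -3695 = 1000110010001
R = -3695 − 2942 = -6637; wraps to 1555 = 0011000010011
R = 1555 + 2732 = 4287; wraps to -3905 = 1000010111111

-3905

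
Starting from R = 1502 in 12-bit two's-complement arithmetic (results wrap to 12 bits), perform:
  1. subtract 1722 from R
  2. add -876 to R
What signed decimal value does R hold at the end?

-1096

Start: R = 1502 = 010111011110.
R = 1502 − 1722 = -220 = 111100100100
R = -220 + (-876) = -1096 = 101110111000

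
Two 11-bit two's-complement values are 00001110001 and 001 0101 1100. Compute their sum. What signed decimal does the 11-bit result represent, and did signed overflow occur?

461; no overflow

00001110001 = 113 (signed)
001 0101 1100 → 00101011100 = 348 (signed)
  00001110001
+ 00101011100
= 00111001101
Result 00111001101: MSB = 0 → value 461.
Both addends are non-negative and so is the stored result: no signed overflow.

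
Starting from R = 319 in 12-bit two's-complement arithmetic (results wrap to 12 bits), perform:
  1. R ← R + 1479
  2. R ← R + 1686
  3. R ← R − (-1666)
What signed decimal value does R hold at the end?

1054

Start: R = 319 = 000100111111.
R = 319 + 1479 = 1798 = 011100000110
R = 1798 + 1686 = 3484; wraps to -612 = 110110011100
R = -612 − (-1666) = 1054 = 010000011110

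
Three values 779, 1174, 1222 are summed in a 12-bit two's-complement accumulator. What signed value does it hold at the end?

779 + 1174 = 1953 (011110100001)
1953 + 1222 = 3175 → wraps to -921 (110001100111)

-921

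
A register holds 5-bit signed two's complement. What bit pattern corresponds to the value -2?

|-2| = 2 = 00010 in 5 bits.
Invert the bits: 11101. Add 1: 11110.
Check: 11110 reads as 30 − 32 = -2.

11110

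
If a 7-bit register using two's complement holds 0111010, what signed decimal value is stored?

58

MSB is 0, so the value is non-negative: 0111010 = 58.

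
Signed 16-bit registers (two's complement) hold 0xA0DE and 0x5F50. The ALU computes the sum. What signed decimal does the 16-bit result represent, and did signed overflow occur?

46; no overflow

0xA0DE = 1010000011011110 = -24354 (signed)
0x5F50 = 0101111101010000 = 24400 (signed)
  1010000011011110
+ 0101111101010000
= 0000000000101110  (discard carry-out 1)
Result 0000000000101110: MSB = 0 → value 46.
Addends have opposite signs, so signed overflow cannot occur.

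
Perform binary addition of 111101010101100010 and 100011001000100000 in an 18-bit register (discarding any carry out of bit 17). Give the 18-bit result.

  111101010101100010
+ 100011001000100000
= 100000011110000010  (discard carry-out 1)

100000011110000010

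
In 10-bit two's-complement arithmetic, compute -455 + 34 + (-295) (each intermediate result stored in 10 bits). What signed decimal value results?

-455 + 34 = -421 (1001011011)
-421 + (-295) = -716 → wraps to 308 (0100110100)

308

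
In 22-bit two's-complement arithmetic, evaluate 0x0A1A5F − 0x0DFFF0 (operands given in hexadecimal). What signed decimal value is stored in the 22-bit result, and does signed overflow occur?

-255377; no overflow

0x0A1A5F = 0010100001101001011111 = 662111 (signed)
0x0DFFF0 = 0011011111111111110000 = 917488 (signed)
Subtract via negate-and-add: invert 0011011111111111110000 + 1 = 1100100000000000010000 (i.e. -917488).
  0010100001101001011111
+ 1100100000000000010000
= 1111000001101001101111
Result 1111000001101001101111: MSB = 1 → 3938927 − 4194304 = -255377.
Addends (after negating the subtrahend) have opposite signs, so signed overflow cannot occur.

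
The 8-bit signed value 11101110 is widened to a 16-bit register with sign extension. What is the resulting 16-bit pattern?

1111111111101110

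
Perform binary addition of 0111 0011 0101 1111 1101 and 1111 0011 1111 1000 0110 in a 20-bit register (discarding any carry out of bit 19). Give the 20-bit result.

01100111010110000011

  01110011010111111101
+ 11110011111110000110
= 01100111010110000011  (discard carry-out 1)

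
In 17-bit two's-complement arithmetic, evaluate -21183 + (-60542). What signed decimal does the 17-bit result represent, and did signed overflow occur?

49347; overflow

-21183 → 11010110101000001
-60542 → 10001001110000010
  11010110101000001
+ 10001001110000010
= 01100000011000011  (discard carry-out 1)
Result 01100000011000011: MSB = 0 → value 49347.
Both addends are negative but the stored result is non-negative: signed overflow. The true value -21183 + (-60542) = -81725 lies outside [-65536, 65535].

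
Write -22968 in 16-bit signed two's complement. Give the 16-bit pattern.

|-22968| = 22968 = 0101100110111000 in 16 bits.
Invert the bits: 1010011001000111. Add 1: 1010011001001000.

1010011001001000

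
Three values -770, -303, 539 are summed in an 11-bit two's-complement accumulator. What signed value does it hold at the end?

-770 + (-303) = -1073 → wraps to 975 (01111001111)
975 + 539 = 1514 → wraps to -534 (10111101010)

-534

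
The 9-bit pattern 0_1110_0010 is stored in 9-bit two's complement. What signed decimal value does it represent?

226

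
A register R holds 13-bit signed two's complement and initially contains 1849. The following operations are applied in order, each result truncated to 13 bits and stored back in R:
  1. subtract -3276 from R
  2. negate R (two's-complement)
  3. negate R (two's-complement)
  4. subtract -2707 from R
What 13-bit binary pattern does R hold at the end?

1111010011000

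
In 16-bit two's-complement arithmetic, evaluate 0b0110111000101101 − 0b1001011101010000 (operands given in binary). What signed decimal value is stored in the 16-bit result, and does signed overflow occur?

-10531; overflow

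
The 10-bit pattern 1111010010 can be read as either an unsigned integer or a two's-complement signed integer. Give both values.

Unsigned: 1111010010 = 978.
Signed: MSB=1 → 978 − 1024 = -46.

unsigned = 978, signed = -46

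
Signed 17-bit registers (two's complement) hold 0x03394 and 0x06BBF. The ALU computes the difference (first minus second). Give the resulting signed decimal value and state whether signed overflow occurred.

-14379; no overflow

0x03394 = 00011001110010100 = 13204 (signed)
0x06BBF = 00110101110111111 = 27583 (signed)
Subtract via negate-and-add: invert 00110101110111111 + 1 = 11001010001000001 (i.e. -27583).
  00011001110010100
+ 11001010001000001
= 11100011111010101
Result 11100011111010101: MSB = 1 → 116693 − 131072 = -14379.
Addends (after negating the subtrahend) have opposite signs, so signed overflow cannot occur.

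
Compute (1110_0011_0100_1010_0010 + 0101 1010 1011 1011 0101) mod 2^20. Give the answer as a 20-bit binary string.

  11100011010010100010
+ 01011010101110110101
= 00111110000001010111  (discard carry-out 1)

00111110000001010111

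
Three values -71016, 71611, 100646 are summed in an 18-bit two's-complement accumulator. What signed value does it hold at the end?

101241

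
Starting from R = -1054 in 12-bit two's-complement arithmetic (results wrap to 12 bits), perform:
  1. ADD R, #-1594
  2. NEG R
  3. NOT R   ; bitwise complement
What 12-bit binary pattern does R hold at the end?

010110100111

Start: R = -1054 = 101111100010.
R = -1054 + (-1594) = -2648; wraps to 1448 = 010110101000
R = −(1448) = -1448 = 101001011000
R = NOT 101001011000 = 010110100111 = 1447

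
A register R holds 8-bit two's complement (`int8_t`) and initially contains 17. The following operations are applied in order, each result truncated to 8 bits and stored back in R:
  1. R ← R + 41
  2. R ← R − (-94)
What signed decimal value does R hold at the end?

-104

Start: R = 17 = 00010001.
R = 17 + 41 = 58 = 00111010
R = 58 − (-94) = 152; wraps to -104 = 10011000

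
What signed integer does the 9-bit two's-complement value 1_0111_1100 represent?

MSB is 1, so the value is negative.
Unsigned reading: 380. Subtract 2^9 = 512: 380 − 512 = -132.

-132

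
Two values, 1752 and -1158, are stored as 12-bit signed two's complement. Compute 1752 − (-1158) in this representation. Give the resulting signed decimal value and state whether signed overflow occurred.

-1186; overflow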